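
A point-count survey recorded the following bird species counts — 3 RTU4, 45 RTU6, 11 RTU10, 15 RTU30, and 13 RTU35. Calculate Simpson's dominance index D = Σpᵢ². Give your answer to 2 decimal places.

0.34

Total N = 3+45+11+15+13 = 87, so the proportions are 0.0345, 0.5172, 0.1264, 0.1724, 0.1494 (working shown to 4 dp, full precision carried).
D = 0.0345² + 0.5172² + 0.1264² + 0.1724² + 0.1494² = 0.0012 + 0.2675 + 0.0160 + 0.0297 + 0.0223 = 0.3368.
To 2 decimal places, D = 0.34.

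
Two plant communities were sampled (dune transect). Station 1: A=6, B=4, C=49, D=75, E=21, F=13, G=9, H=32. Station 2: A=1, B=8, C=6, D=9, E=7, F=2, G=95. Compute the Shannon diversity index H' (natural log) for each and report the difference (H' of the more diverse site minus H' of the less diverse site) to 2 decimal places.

Station 1: N=209, proportions 0.0287, 0.0191, 0.2344, 0.3589, 0.1005, 0.0622, 0.0431, 0.1531, giving H' = 1.7119 (working shown to 4 dp, full precision carried).
Station 2: N=128, proportions 0.0078, 0.0625, 0.0469, 0.0703, 0.0547, 0.0156, 0.7422, giving H' = 0.9865.
Difference = |1.7119 − 0.9865| = 0.7254, i.e. 0.73 to 2 decimal places.

0.73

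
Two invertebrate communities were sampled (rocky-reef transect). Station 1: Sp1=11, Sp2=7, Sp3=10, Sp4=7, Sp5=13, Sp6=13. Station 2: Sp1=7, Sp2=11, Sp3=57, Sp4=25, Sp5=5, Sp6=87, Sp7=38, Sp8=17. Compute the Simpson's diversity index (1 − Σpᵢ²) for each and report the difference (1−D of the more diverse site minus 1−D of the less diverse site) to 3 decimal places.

Station 1: N=61, proportions 0.180328, 0.114754, 0.163934, 0.114754, 0.213115, 0.213115, giving 1−D = 0.823435 (working shown to 6 dp, full precision carried).
Station 2: N=247, proportions 0.02834, 0.044534, 0.230769, 0.101215, 0.020243, 0.352227, 0.153846, 0.068826, giving 1−D = 0.780836.
Difference = |0.823435 − 0.780836| = 0.042599, i.e. 0.043 to 3 decimal places.

0.043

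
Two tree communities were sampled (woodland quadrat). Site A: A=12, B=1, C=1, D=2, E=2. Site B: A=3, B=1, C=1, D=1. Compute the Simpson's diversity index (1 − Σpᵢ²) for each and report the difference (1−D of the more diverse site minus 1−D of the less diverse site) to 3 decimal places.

Site A: N=18, proportions 0.66667, 0.05556, 0.05556, 0.11111, 0.11111, giving 1−D = 0.52469 (working shown to 5 dp, full precision carried).
Site B: N=6, proportions 0.5, 0.16667, 0.16667, 0.16667, giving 1−D = 0.66667.
Difference = |0.52469 − 0.66667| = 0.14198, i.e. 0.142 to 3 decimal places.

0.142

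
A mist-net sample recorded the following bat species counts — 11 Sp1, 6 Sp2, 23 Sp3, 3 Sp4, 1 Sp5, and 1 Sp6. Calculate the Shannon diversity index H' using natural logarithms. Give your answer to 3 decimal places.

Total N = 11+6+23+3+1+1 = 45, so the proportions are 0.24444, 0.13333, 0.51111, 0.06667, 0.02222, 0.02222 (working shown to 5 dp, full precision carried).
Each pᵢ ln pᵢ term: 0.24444×(-1.40877)=-0.34437, 0.13333×(-2.01490)=-0.26865, 0.51111×(-0.67117)=-0.34304, 0.06667×(-2.70805)=-0.18054, 0.02222×(-3.80666)=-0.08459, 0.02222×(-3.80666)=-0.08459.
Sum = -1.30578, so H' = 1.306.

1.306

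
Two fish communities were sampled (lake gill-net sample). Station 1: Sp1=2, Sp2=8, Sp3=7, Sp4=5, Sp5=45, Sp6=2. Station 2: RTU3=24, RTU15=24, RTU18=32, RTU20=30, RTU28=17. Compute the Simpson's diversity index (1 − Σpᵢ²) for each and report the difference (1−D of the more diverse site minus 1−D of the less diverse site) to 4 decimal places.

0.2474

Station 1: N=69, proportions 0.0289855, 0.115942, 0.1014493, 0.0724638, 0.6521739, 0.0289855, giving 1−D = 0.5440034 (working shown to 7 dp, full precision carried).
Station 2: N=127, proportions 0.1889764, 0.1889764, 0.2519685, 0.2362205, 0.1338583, giving 1−D = 0.7913696.
Difference = |0.5440034 − 0.7913696| = 0.2473662, i.e. 0.2474 to 4 decimal places.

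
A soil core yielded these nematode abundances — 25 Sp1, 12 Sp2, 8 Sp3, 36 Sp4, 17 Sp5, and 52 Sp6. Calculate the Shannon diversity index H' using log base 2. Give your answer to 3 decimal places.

Total N = 25+12+8+36+17+52 = 150, so the proportions are 0.16667, 0.08, 0.05333, 0.24, 0.11333, 0.34667 (working shown to 5 dp, full precision carried).
Each pᵢ log₂ pᵢ term: 0.16667×(-2.58496)=-0.43083, 0.08×(-3.64386)=-0.29151, 0.05333×(-4.22882)=-0.22554, 0.24×(-2.05889)=-0.49413, 0.11333×(-3.14136)=-0.35602, 0.34667×(-1.52838)=-0.52984.
Sum = -2.32787, so H' = 2.328.

2.328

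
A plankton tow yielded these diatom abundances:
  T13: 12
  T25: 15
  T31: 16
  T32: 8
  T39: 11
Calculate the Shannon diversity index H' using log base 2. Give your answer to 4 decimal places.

2.2820

Total N = 12+15+16+8+11 = 62, so the proportions are 0.193548, 0.241935, 0.258065, 0.129032, 0.177419 (working shown to 6 dp, full precision carried).
Each pᵢ log₂ pᵢ term: 0.193548×(-2.369234)=-0.458561, 0.241935×(-2.047306)=-0.495316, 0.258065×(-1.954196)=-0.504309, 0.129032×(-2.954196)=-0.381187, 0.177419×(-2.494765)=-0.442620.
Sum = -2.281992, so H' = 2.2820.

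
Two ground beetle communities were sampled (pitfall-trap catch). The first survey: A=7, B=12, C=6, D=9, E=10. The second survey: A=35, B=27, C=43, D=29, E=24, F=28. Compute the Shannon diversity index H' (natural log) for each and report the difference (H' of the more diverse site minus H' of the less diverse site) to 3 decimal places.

0.192

The first survey: N=44, proportions 0.15909, 0.27273, 0.13636, 0.20455, 0.22727, giving H' = 1.57983 (working shown to 5 dp, full precision carried).
The second survey: N=186, proportions 0.18817, 0.14516, 0.23118, 0.15591, 0.12903, 0.15054, giving H' = 1.77207.
Difference = |1.57983 − 1.77207| = 0.19224, i.e. 0.192 to 3 decimal places.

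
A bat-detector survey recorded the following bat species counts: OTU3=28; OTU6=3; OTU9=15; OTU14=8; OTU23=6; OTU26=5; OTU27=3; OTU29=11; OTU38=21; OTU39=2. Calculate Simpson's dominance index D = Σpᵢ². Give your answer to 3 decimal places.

0.165

Total N = 28+3+15+8+6+5+3+11+21+2 = 102, so the proportions are 0.27451, 0.02941, 0.14706, 0.07843, 0.05882, 0.04902, 0.02941, 0.10784, 0.20588, 0.01961 (working shown to 5 dp, full precision carried).
D = 0.27451² + 0.02941² + 0.14706² + 0.07843² + 0.05882² + 0.04902² + 0.02941² + 0.10784² + 0.20588² + 0.01961² = 0.07536 + 0.00087 + 0.02163 + 0.00615 + 0.00346 + 0.00240 + 0.00087 + 0.01163 + 0.04239 + 0.00038 = 0.16513.
To 3 decimal places, D = 0.165.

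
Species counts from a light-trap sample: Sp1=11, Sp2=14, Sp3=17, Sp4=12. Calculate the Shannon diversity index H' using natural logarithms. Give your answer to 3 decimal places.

1.372

Total N = 11+14+17+12 = 54, so the proportions are 0.2037, 0.25926, 0.31481, 0.22222 (working shown to 5 dp, full precision carried).
Each pᵢ ln pᵢ term: 0.2037×(-1.59109)=-0.32411, 0.25926×(-1.34993)=-0.34998, 0.31481×(-1.15577)=-0.36385, 0.22222×(-1.50408)=-0.33424.
Sum = -1.37218, so H' = 1.372.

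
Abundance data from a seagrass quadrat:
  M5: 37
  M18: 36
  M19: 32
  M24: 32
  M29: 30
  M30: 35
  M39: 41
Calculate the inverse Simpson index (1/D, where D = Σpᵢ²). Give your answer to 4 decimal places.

6.9314

Total N = 37+36+32+32+30+35+41 = 243, so the proportions are 0.15226337, 0.14814815, 0.13168724, 0.13168724, 0.12345679, 0.14403292, 0.16872428 (working shown to 8 dp, full precision carried).
D = 0.15226337² + 0.14814815² + 0.13168724² + 0.13168724² + 0.12345679² + 0.14403292² + 0.16872428² = 0.02318414 + 0.02194787 + 0.01734153 + 0.01734153 + 0.01524158 + 0.02074548 + 0.02846788 = 0.14427001.
So 1/D = 6.931447, i.e. 6.9314 to 4 decimal places.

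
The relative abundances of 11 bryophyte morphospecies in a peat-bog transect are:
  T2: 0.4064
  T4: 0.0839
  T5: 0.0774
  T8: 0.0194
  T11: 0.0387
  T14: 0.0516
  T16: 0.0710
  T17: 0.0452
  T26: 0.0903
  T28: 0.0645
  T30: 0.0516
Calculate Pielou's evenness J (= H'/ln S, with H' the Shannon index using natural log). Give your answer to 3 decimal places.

0.835

H' = −Σ pᵢ ln pᵢ = −((-0.36593) + (-0.20792) + (-0.19805) + (-0.07648) + (-0.12585) + (-0.15295) + (-0.18780) + (-0.13997) + (-0.21714) + (-0.17680) + (-0.15295)) = 2.00184 (working shown to 5 dp, full precision carried).
With S = 11 species, ln S = 2.39790, so J = 2.00184/2.39790 = 0.83483, i.e. 0.835 to 3 decimal places.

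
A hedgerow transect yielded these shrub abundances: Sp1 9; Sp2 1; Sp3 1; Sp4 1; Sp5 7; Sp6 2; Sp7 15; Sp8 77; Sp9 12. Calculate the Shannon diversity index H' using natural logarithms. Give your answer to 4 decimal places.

Total N = 9+1+1+1+7+2+15+77+12 = 125, so the proportions are 0.072, 0.008, 0.008, 0.008, 0.056, 0.016, 0.12, 0.616, 0.096 (working shown to 6 dp, full precision carried).
Each pᵢ ln pᵢ term: 0.072×(-2.631089)=-0.189438, 0.008×(-4.828314)=-0.038627, 0.008×(-4.828314)=-0.038627, 0.008×(-4.828314)=-0.038627, 0.056×(-2.882404)=-0.161415, 0.016×(-4.135167)=-0.066163, 0.12×(-2.120264)=-0.254432, 0.616×(-0.484508)=-0.298457, 0.096×(-2.343407)=-0.224967.
Sum = -1.310751, so H' = 1.3108.

1.3108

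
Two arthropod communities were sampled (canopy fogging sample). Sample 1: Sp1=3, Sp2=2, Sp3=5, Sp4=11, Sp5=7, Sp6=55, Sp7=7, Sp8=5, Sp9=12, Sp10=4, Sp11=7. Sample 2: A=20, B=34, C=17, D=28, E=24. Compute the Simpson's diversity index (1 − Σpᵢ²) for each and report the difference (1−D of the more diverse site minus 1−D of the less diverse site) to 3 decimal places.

0.041

Sample 1: N=118, proportions 0.02542, 0.01695, 0.04237, 0.09322, 0.05932, 0.4661, 0.05932, 0.04237, 0.10169, 0.0339, 0.05932, giving 1−D = 0.74749 (working shown to 5 dp, full precision carried).
Sample 2: N=123, proportions 0.1626, 0.27642, 0.13821, 0.22764, 0.19512, giving 1−D = 0.78816.
Difference = |0.74749 − 0.78816| = 0.04067, i.e. 0.041 to 3 decimal places.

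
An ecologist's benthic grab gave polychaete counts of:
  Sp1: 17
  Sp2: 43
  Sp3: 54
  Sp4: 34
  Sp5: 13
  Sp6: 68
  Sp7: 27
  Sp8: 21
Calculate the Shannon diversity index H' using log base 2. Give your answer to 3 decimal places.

2.810

Total N = 17+43+54+34+13+68+27+21 = 277, so the proportions are 0.06137, 0.15523, 0.19495, 0.12274, 0.04693, 0.24549, 0.09747, 0.07581 (working shown to 5 dp, full precision carried).
Each pᵢ log₂ pᵢ term: 0.06137×(-4.02628)=-0.24710, 0.15523×(-2.68748)=-0.41719, 0.19495×(-2.35885)=-0.45985, 0.12274×(-3.02628)=-0.37146, 0.04693×(-4.41330)=-0.20712, 0.24549×(-2.02628)=-0.49743, 0.09747×(-3.35885)=-0.32740, 0.07581×(-3.72142)=-0.28213.
Sum = -2.80967, so H' = 2.810.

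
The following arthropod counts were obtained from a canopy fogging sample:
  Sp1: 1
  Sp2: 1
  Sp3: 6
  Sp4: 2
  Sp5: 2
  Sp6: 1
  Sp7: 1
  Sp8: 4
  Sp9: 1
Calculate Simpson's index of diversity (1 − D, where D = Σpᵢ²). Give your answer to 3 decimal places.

0.820

Total N = 1+1+6+2+2+1+1+4+1 = 19, so the proportions are 0.05263, 0.05263, 0.31579, 0.10526, 0.10526, 0.05263, 0.05263, 0.21053, 0.05263 (working shown to 5 dp, full precision carried).
D = 0.05263² + 0.05263² + 0.31579² + 0.10526² + 0.10526² + 0.05263² + 0.05263² + 0.21053² + 0.05263² = 0.00277 + 0.00277 + 0.09972 + 0.01108 + 0.01108 + 0.00277 + 0.00277 + 0.04432 + 0.00277 = 0.18006.
So 1 − D = 0.81994, i.e. 0.820 to 3 decimal places.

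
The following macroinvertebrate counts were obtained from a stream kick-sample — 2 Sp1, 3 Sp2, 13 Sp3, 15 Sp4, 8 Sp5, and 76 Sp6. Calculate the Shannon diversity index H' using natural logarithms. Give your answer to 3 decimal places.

1.135

Total N = 2+3+13+15+8+76 = 117, so the proportions are 0.01709, 0.02564, 0.11111, 0.12821, 0.06838, 0.64957 (working shown to 5 dp, full precision carried).
Each pᵢ ln pᵢ term: 0.01709×(-4.06903)=-0.06956, 0.02564×(-3.66356)=-0.09394, 0.11111×(-2.19722)=-0.24414, 0.12821×(-2.05412)=-0.26335, 0.06838×(-2.68273)=-0.18343, 0.64957×(-0.43144)=-0.28025.
Sum = -1.13467, so H' = 1.135.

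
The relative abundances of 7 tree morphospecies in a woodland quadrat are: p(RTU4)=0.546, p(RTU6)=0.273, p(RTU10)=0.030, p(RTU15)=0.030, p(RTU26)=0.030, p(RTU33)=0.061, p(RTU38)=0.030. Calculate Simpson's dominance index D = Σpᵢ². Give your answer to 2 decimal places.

D = 0.546² + 0.273² + 0.03² + 0.03² + 0.03² + 0.061² + 0.03² = 0.2981 + 0.0745 + 0.0009 + 0.0009 + 0.0009 + 0.0037 + 0.0009 = 0.3800 (working shown to 4 dp, full precision carried).
To 2 decimal places, D = 0.38.

0.38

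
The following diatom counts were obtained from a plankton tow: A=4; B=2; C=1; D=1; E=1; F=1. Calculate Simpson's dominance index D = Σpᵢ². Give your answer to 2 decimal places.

Total N = 4+2+1+1+1+1 = 10, so the proportions are 0.4, 0.2, 0.1, 0.1, 0.1, 0.1 (working shown to 4 dp, full precision carried).
D = 0.4² + 0.2² + 0.1² + 0.1² + 0.1² + 0.1² = 0.1600 + 0.0400 + 0.0100 + 0.0100 + 0.0100 + 0.0100 = 0.2400.
To 2 decimal places, D = 0.24.

0.24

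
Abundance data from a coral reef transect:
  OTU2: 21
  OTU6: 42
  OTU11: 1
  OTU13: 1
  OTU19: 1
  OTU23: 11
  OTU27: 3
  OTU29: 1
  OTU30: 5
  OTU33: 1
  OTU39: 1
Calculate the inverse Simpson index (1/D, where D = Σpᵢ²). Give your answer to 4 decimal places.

Total N = 21+42+1+1+1+11+3+1+5+1+1 = 88, so the proportions are 0.23863636, 0.47727273, 0.01136364, 0.01136364, 0.01136364, 0.125, 0.03409091, 0.01136364, 0.05681818, 0.01136364, 0.01136364 (working shown to 8 dp, full precision carried).
D = 0.23863636² + 0.47727273² + 0.01136364² + 0.01136364² + 0.01136364² + 0.125² + 0.03409091² + 0.01136364² + 0.05681818² + 0.01136364² + 0.01136364² = 0.05694731 + 0.22778926 + 0.00012913 + 0.00012913 + 0.00012913 + 0.01562500 + 0.00116219 + 0.00012913 + 0.00322831 + 0.00012913 + 0.00012913 = 0.30552686.
So 1/D = 3.273035, i.e. 3.2730 to 4 decimal places.

3.2730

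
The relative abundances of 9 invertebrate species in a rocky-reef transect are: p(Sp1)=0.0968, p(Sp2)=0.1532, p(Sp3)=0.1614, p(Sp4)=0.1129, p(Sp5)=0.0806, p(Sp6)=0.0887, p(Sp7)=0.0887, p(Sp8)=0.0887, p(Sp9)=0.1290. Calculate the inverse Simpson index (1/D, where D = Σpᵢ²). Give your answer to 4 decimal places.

D = 0.0968² + 0.1532² + 0.1614² + 0.1129² + 0.0806² + 0.0887² + 0.0887² + 0.0887² + 0.129² = 0.00937024 + 0.02347024 + 0.02604996 + 0.01274641 + 0.00649636 + 0.00786769 + 0.00786769 + 0.00786769 + 0.01664100 = 0.11837728 (working shown to 8 dp, full precision carried).
So 1/D = 8.447567, i.e. 8.4476 to 4 decimal places.

8.4476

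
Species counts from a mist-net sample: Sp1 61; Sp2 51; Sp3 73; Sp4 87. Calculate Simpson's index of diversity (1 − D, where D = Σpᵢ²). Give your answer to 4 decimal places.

0.7402

Total N = 61+51+73+87 = 272, so the proportions are 0.224265, 0.1875, 0.268382, 0.319853 (working shown to 6 dp, full precision carried).
D = 0.224265² + 0.1875² + 0.268382² + 0.319853² = 0.050295 + 0.035156 + 0.072029 + 0.102306 = 0.259786.
So 1 − D = 0.740214, i.e. 0.7402 to 4 decimal places.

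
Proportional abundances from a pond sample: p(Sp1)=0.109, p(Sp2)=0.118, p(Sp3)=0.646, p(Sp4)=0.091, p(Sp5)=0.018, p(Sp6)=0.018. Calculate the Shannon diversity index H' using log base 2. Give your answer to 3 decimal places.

1.643

Each pᵢ log₂ pᵢ term (working shown to 5 dp, full precision carried): 0.109×(-3.19760)=-0.34854, 0.118×(-3.08314)=-0.36381, 0.646×(-0.63039)=-0.40723, 0.091×(-3.45799)=-0.31468, 0.018×(-5.79586)=-0.10433, 0.018×(-5.79586)=-0.10433.
Sum = -1.64291, so H' = 1.643.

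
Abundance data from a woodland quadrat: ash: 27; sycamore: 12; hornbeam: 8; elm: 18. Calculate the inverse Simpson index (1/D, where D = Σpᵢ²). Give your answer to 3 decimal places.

Total N = 27+12+8+18 = 65, so the proportions are 0.4153846, 0.1846154, 0.1230769, 0.2769231 (working shown to 7 dp, full precision carried).
D = 0.4153846² + 0.1846154² + 0.1230769² + 0.2769231² = 0.1725444 + 0.0340828 + 0.0151479 + 0.0766864 = 0.2984615.
So 1/D = 3.35052, i.e. 3.351 to 3 decimal places.

3.351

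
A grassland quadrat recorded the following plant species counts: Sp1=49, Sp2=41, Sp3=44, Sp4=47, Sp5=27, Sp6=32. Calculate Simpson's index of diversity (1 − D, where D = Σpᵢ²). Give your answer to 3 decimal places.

Total N = 49+41+44+47+27+32 = 240, so the proportions are 0.20417, 0.17083, 0.18333, 0.19583, 0.1125, 0.13333 (working shown to 5 dp, full precision carried).
D = 0.20417² + 0.17083² + 0.18333² + 0.19583² + 0.1125² + 0.13333² = 0.04168 + 0.02918 + 0.03361 + 0.03835 + 0.01266 + 0.01778 = 0.17326.
So 1 − D = 0.82674, i.e. 0.827 to 3 decimal places.

0.827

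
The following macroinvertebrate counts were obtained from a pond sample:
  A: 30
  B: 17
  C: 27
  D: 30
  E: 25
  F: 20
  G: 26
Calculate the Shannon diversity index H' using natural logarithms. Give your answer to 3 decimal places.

1.929

Total N = 30+17+27+30+25+20+26 = 175, so the proportions are 0.17143, 0.09714, 0.15429, 0.17143, 0.14286, 0.11429, 0.14857 (working shown to 5 dp, full precision carried).
Each pᵢ ln pᵢ term: 0.17143×(-1.76359)=-0.30233, 0.09714×(-2.33157)=-0.22650, 0.15429×(-1.86895)=-0.28835, 0.17143×(-1.76359)=-0.30233, 0.14286×(-1.94591)=-0.27799, 0.11429×(-2.16905)=-0.24789, 0.14857×(-1.90669)=-0.28328.
Sum = -1.92867, so H' = 1.929.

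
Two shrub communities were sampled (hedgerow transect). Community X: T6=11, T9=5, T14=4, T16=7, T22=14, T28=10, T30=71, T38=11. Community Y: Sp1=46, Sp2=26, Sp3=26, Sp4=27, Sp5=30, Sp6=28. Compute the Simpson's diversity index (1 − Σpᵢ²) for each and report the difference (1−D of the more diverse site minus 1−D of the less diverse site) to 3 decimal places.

0.145

Community X: N=133, proportions 0.08271, 0.03759, 0.03008, 0.05263, 0.10526, 0.07519, 0.53383, 0.08271, giving 1−D = 0.67952 (working shown to 5 dp, full precision carried).
Community Y: N=183, proportions 0.25137, 0.14208, 0.14208, 0.14754, 0.16393, 0.15301, giving 1−D = 0.82439.
Difference = |0.67952 − 0.82439| = 0.14487, i.e. 0.145 to 3 decimal places.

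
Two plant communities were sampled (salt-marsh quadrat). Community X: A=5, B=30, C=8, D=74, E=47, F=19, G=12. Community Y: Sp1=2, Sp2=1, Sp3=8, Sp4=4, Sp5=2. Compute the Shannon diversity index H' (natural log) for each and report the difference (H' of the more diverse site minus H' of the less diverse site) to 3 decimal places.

Community X: N=195, proportions 0.025641, 0.153846, 0.041026, 0.379487, 0.241026, 0.097436, 0.061538, giving H' = 1.622027 (working shown to 6 dp, full precision carried).
Community Y: N=17, proportions 0.117647, 0.058824, 0.470588, 0.235294, 0.117647, giving H' = 1.365372.
Difference = |1.622027 − 1.365372| = 0.256655, i.e. 0.257 to 3 decimal places.

0.257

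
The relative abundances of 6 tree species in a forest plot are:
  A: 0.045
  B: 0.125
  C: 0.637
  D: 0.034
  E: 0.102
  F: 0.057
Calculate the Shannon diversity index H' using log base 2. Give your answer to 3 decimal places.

Each pᵢ log₂ pᵢ term (working shown to 5 dp, full precision carried): 0.045×(-4.47393)=-0.20133, 0.125×(-3.00000)=-0.37500, 0.637×(-0.65063)=-0.41445, 0.034×(-4.87832)=-0.16586, 0.102×(-3.29336)=-0.33592, 0.057×(-4.13289)=-0.23557.
Sum = -1.72814, so H' = 1.728.

1.728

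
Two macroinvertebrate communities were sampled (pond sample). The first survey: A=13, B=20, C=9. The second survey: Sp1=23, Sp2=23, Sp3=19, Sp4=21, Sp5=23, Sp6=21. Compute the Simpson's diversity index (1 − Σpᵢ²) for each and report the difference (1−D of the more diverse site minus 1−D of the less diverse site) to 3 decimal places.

The first survey: N=42, proportions 0.309524, 0.47619, 0.214286, giving 1−D = 0.631519 (working shown to 6 dp, full precision carried).
The second survey: N=130, proportions 0.176923, 0.176923, 0.146154, 0.161538, 0.176923, 0.161538, giving 1−D = 0.832544.
Difference = |0.631519 − 0.832544| = 0.201025, i.e. 0.201 to 3 decimal places.

0.201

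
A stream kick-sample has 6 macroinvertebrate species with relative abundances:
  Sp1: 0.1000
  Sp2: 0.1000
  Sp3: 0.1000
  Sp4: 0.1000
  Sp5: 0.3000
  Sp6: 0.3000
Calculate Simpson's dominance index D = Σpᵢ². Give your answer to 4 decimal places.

0.2200

D = 0.1² + 0.1² + 0.1² + 0.1² + 0.3² + 0.3² = 0.010000 + 0.010000 + 0.010000 + 0.010000 + 0.090000 + 0.090000 = 0.220000 (working shown to 6 dp, full precision carried).
To 4 decimal places, D = 0.2200.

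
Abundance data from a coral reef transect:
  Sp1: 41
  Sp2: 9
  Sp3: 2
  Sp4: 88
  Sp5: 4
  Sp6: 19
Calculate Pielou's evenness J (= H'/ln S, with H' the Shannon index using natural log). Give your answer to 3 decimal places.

0.689

Total N = 41+9+2+88+4+19 = 163, so the proportions are 0.25153, 0.05521, 0.01227, 0.53988, 0.02454, 0.11656 (working shown to 5 dp, full precision carried).
H' = −Σ pᵢ ln pᵢ = −((-0.34716) + (-0.15993) + (-0.05400) + (-0.33279) + (-0.09098) + (-0.25053)) = 1.23539.
With S = 6 species, ln S = 1.79176, so J = 1.23539/1.79176 = 0.68948, i.e. 0.689 to 3 decimal places.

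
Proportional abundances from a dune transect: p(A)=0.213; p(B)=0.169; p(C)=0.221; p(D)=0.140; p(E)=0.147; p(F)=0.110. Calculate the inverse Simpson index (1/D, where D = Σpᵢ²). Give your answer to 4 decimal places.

D = 0.213² + 0.169² + 0.221² + 0.14² + 0.147² + 0.11² = 0.04536900 + 0.02856100 + 0.04884100 + 0.01960000 + 0.02160900 + 0.01210000 = 0.17608000 (working shown to 8 dp, full precision carried).
So 1/D = 5.679237, i.e. 5.6792 to 4 decimal places.

5.6792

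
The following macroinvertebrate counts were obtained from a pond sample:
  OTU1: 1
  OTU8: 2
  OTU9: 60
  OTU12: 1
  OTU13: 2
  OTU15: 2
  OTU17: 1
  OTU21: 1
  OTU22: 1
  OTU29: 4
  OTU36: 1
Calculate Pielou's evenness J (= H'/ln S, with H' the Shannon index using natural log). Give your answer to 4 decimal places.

0.4048

Total N = 1+2+60+1+2+2+1+1+1+4+1 = 76, so the proportions are 0.013158, 0.026316, 0.789474, 0.013158, 0.026316, 0.026316, 0.013158, 0.013158, 0.013158, 0.052632, 0.013158 (working shown to 6 dp, full precision carried).
H' = −Σ pᵢ ln pᵢ = −((-0.056983) + (-0.095726) + (-0.186623) + (-0.056983) + (-0.095726) + (-0.095726) + (-0.056983) + (-0.056983) + (-0.056983) + (-0.154970) + (-0.056983)) = 0.970671.
With S = 11 species, ln S = 2.397895, so J = 0.970671/2.397895 = 0.404801, i.e. 0.4048 to 4 decimal places.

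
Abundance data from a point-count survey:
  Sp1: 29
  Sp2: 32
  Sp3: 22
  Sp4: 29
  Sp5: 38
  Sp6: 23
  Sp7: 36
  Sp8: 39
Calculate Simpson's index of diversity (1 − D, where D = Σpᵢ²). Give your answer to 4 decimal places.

Total N = 29+32+22+29+38+23+36+39 = 248, so the proportions are 0.116935, 0.129032, 0.08871, 0.116935, 0.153226, 0.092742, 0.145161, 0.157258 (working shown to 6 dp, full precision carried).
D = 0.116935² + 0.129032² + 0.08871² + 0.116935² + 0.153226² + 0.092742² + 0.145161² + 0.157258² = 0.013674 + 0.016649 + 0.007869 + 0.013674 + 0.023478 + 0.008601 + 0.021072 + 0.024730 = 0.129748.
So 1 − D = 0.870252, i.e. 0.8703 to 4 decimal places.

0.8703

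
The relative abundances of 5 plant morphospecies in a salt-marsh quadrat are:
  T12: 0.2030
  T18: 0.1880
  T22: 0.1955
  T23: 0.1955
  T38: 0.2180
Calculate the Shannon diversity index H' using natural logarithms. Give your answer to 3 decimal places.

Each pᵢ ln pᵢ term (working shown to 5 dp, full precision carried): 0.203×(-1.59455)=-0.32369, 0.188×(-1.67131)=-0.31421, 0.1955×(-1.63219)=-0.31909, 0.1955×(-1.63219)=-0.31909, 0.218×(-1.52326)=-0.33207.
Sum = -1.60816, so H' = 1.608.

1.608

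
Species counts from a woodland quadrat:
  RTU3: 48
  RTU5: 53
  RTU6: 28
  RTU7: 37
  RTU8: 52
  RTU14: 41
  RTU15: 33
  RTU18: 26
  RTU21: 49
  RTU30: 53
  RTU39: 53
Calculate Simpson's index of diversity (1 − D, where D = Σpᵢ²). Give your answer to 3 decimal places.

Total N = 48+53+28+37+52+41+33+26+49+53+53 = 473, so the proportions are 0.10148, 0.11205, 0.0592, 0.07822, 0.10994, 0.08668, 0.06977, 0.05497, 0.10359, 0.11205, 0.11205 (working shown to 5 dp, full precision carried).
D = 0.10148² + 0.11205² + 0.0592² + 0.07822² + 0.10994² + 0.08668² + 0.06977² + 0.05497² + 0.10359² + 0.11205² + 0.11205² = 0.01030 + 0.01256 + 0.00350 + 0.00612 + 0.01209 + 0.00751 + 0.00487 + 0.00302 + 0.01073 + 0.01256 + 0.01256 = 0.09581.
So 1 − D = 0.90419, i.e. 0.904 to 3 decimal places.

0.904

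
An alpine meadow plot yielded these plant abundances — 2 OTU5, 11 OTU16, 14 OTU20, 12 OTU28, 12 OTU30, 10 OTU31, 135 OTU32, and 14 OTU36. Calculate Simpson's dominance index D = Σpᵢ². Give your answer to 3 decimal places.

0.434

Total N = 2+11+14+12+12+10+135+14 = 210, so the proportions are 0.00952, 0.05238, 0.06667, 0.05714, 0.05714, 0.04762, 0.64286, 0.06667 (working shown to 5 dp, full precision carried).
D = 0.00952² + 0.05238² + 0.06667² + 0.05714² + 0.05714² + 0.04762² + 0.64286² + 0.06667² = 0.00009 + 0.00274 + 0.00444 + 0.00327 + 0.00327 + 0.00227 + 0.41327 + 0.00444 = 0.43379.
To 3 decimal places, D = 0.434.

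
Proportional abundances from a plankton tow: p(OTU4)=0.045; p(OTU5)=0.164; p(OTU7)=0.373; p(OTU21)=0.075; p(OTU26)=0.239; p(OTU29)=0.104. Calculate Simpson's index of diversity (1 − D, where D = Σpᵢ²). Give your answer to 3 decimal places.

D = 0.045² + 0.164² + 0.373² + 0.075² + 0.239² + 0.104² = 0.00202 + 0.02690 + 0.13913 + 0.00562 + 0.05712 + 0.01082 = 0.24161 (working shown to 5 dp, full precision carried).
So 1 − D = 0.75839, i.e. 0.758 to 3 decimal places.

0.758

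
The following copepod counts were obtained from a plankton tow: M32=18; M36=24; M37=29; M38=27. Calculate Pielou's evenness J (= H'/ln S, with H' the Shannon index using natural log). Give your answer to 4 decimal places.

0.9892

Total N = 18+24+29+27 = 98, so the proportions are 0.183673, 0.244898, 0.295918, 0.27551 (working shown to 6 dp, full precision carried).
H' = −Σ pᵢ ln pᵢ = −((-0.311252) + (-0.344550) + (-0.360331) + (-0.355169)) = 1.371303.
With S = 4 species, ln S = 1.386294, so J = 1.371303/1.386294 = 0.989186, i.e. 0.9892 to 4 decimal places.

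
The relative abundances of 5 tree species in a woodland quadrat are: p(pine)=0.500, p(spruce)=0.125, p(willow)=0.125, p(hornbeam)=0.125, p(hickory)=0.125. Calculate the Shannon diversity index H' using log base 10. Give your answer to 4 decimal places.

0.6021

Each pᵢ log₁₀ pᵢ term (working shown to 6 dp, full precision carried): 0.5×(-0.301030)=-0.150515, 0.125×(-0.903090)=-0.112886, 0.125×(-0.903090)=-0.112886, 0.125×(-0.903090)=-0.112886, 0.125×(-0.903090)=-0.112886.
Sum = -0.602060, so H' = 0.6021.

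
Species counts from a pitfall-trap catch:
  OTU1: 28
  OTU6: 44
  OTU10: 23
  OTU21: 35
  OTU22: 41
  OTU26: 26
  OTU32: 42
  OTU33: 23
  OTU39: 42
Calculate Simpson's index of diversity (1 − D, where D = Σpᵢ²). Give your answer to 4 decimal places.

Total N = 28+44+23+35+41+26+42+23+42 = 304, so the proportions are 0.092105, 0.144737, 0.075658, 0.115132, 0.134868, 0.085526, 0.138158, 0.075658, 0.138158 (working shown to 6 dp, full precision carried).
D = 0.092105² + 0.144737² + 0.075658² + 0.115132² + 0.134868² + 0.085526² + 0.138158² + 0.075658² + 0.138158² = 0.008483 + 0.020949 + 0.005724 + 0.013255 + 0.018189 + 0.007315 + 0.019088 + 0.005724 + 0.019088 = 0.117815.
So 1 − D = 0.882185, i.e. 0.8822 to 4 decimal places.

0.8822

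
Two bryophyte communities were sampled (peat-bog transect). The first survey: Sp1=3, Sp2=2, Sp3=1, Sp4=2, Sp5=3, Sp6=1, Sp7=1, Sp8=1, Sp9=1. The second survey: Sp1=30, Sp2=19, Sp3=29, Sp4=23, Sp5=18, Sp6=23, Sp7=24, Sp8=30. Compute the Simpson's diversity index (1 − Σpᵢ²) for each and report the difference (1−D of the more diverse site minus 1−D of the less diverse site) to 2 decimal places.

0.01

The first survey: N=15, proportions 0.2, 0.1333, 0.0667, 0.1333, 0.2, 0.0667, 0.0667, 0.0667, 0.0667, giving 1−D = 0.8622 (working shown to 4 dp, full precision carried).
The second survey: N=196, proportions 0.1531, 0.0969, 0.148, 0.1173, 0.0918, 0.1173, 0.1224, 0.1531, giving 1−D = 0.8709.
Difference = |0.8622 − 0.8709| = 0.0087, i.e. 0.01 to 2 decimal places.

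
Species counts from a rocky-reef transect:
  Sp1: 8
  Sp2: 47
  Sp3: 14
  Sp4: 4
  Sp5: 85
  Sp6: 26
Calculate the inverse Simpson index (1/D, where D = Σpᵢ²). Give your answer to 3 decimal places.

Total N = 8+47+14+4+85+26 = 184, so the proportions are 0.0434783, 0.2554348, 0.076087, 0.0217391, 0.4619565, 0.1413043 (working shown to 7 dp, full precision carried).
D = 0.0434783² + 0.2554348² + 0.076087² + 0.0217391² + 0.4619565² + 0.1413043² = 0.0018904 + 0.0652469 + 0.0057892 + 0.0004726 + 0.2134038 + 0.0199669 = 0.3067698.
So 1/D = 3.25977, i.e. 3.260 to 3 decimal places.

3.260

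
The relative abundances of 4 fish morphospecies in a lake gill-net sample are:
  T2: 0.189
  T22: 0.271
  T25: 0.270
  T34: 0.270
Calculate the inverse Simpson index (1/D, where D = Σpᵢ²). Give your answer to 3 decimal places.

D = 0.189² + 0.271² + 0.27² + 0.27² = 0.0357210 + 0.0734410 + 0.0729000 + 0.0729000 = 0.2549620 (working shown to 7 dp, full precision carried).
So 1/D = 3.92215, i.e. 3.922 to 3 decimal places.

3.922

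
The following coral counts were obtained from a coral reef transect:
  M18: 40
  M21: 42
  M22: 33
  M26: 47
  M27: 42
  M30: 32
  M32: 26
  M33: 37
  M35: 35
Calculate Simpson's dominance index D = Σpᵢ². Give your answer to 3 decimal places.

Total N = 40+42+33+47+42+32+26+37+35 = 334, so the proportions are 0.11976, 0.12575, 0.0988, 0.14072, 0.12575, 0.09581, 0.07784, 0.11078, 0.10479 (working shown to 5 dp, full precision carried).
D = 0.11976² + 0.12575² + 0.0988² + 0.14072² + 0.12575² + 0.09581² + 0.07784² + 0.11078² + 0.10479² = 0.01434 + 0.01581 + 0.00976 + 0.01980 + 0.01581 + 0.00918 + 0.00606 + 0.01227 + 0.01098 = 0.11402.
To 3 decimal places, D = 0.114.

0.114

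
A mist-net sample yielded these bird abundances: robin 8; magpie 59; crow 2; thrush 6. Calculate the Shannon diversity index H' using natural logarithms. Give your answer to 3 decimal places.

Total N = 8+59+2+6 = 75, so the proportions are 0.10667, 0.78667, 0.02667, 0.08 (working shown to 5 dp, full precision carried).
Each pᵢ ln pᵢ term: 0.10667×(-2.23805)=-0.23872, 0.78667×(-0.23995)=-0.18876, 0.02667×(-3.62434)=-0.09665, 0.08×(-2.52573)=-0.20206.
Sum = -0.72619, so H' = 0.726.

0.726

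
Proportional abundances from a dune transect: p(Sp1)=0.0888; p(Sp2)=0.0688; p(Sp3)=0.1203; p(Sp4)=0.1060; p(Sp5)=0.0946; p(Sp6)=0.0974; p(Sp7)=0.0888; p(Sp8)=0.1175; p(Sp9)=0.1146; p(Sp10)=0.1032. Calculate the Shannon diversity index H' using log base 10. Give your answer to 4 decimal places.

Each pᵢ log₁₀ pᵢ term (working shown to 6 dp, full precision carried): 0.0888×(-1.051587)=-0.093381, 0.0688×(-1.162412)=-0.079974, 0.1203×(-0.919734)=-0.110644, 0.106×(-0.974694)=-0.103318, 0.0946×(-1.024109)=-0.096881, 0.0974×(-1.011441)=-0.098514, 0.0888×(-1.051587)=-0.093381, 0.1175×(-0.929962)=-0.109271, 0.1146×(-0.940815)=-0.107817, 0.1032×(-0.986320)=-0.101788.
Sum = -0.994969, so H' = 0.9950.

0.9950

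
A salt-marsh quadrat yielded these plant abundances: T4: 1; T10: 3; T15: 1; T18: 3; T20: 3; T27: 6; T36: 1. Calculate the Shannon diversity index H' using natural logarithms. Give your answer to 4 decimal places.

1.7438

Total N = 1+3+1+3+3+6+1 = 18, so the proportions are 0.055556, 0.166667, 0.055556, 0.166667, 0.166667, 0.333333, 0.055556 (working shown to 6 dp, full precision carried).
Each pᵢ ln pᵢ term: 0.055556×(-2.890372)=-0.160576, 0.166667×(-1.791759)=-0.298627, 0.055556×(-2.890372)=-0.160576, 0.166667×(-1.791759)=-0.298627, 0.166667×(-1.791759)=-0.298627, 0.333333×(-1.098612)=-0.366204, 0.055556×(-2.890372)=-0.160576.
Sum = -1.743812, so H' = 1.7438.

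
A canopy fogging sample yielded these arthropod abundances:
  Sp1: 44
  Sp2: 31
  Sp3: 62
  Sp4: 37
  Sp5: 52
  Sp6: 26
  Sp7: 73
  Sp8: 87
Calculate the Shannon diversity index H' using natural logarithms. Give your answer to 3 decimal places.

Total N = 44+31+62+37+52+26+73+87 = 412, so the proportions are 0.1068, 0.07524, 0.15049, 0.08981, 0.12621, 0.06311, 0.17718, 0.21117 (working shown to 5 dp, full precision carried).
Each pᵢ ln pᵢ term: 0.1068×(-2.23683)=-0.23889, 0.07524×(-2.58704)=-0.19466, 0.15049×(-1.89389)=-0.28500, 0.08981×(-2.41011)=-0.21644, 0.12621×(-2.06978)=-0.26123, 0.06311×(-2.76293)=-0.17436, 0.17718×(-1.73056)=-0.30663, 0.21117×(-1.55512)=-0.32839.
Sum = -2.00559, so H' = 2.006.

2.006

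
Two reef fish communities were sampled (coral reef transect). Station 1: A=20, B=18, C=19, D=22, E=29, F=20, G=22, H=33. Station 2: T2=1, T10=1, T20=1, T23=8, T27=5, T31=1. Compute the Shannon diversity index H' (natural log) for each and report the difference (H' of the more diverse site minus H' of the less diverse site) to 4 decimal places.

Station 1: N=183, proportions 0.1092896, 0.0983607, 0.1038251, 0.1202186, 0.1584699, 0.1092896, 0.1202186, 0.1803279, giving H' = 2.0573412 (working shown to 7 dp, full precision carried).
Station 2: N=17, proportions 0.0588235, 0.0588235, 0.0588235, 0.4705882, 0.2941176, 0.0588235, giving H' = 1.3812885.
Difference = |2.0573412 − 1.3812885| = 0.6760527, i.e. 0.6761 to 4 decimal places.

0.6761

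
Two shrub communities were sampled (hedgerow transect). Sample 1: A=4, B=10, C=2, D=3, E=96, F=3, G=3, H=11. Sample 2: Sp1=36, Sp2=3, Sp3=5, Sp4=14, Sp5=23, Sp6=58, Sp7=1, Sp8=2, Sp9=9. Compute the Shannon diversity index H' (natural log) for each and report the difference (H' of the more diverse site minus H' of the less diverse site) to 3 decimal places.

Sample 1: N=132, proportions 0.0303, 0.07576, 0.01515, 0.02273, 0.72727, 0.02273, 0.02273, 0.08333, giving H' = 1.06160 (working shown to 5 dp, full precision carried).
Sample 2: N=151, proportions 0.23841, 0.01987, 0.03311, 0.09272, 0.15232, 0.38411, 0.00662, 0.01325, 0.0596, giving H' = 1.66576.
Difference = |1.06160 − 1.66576| = 0.60416, i.e. 0.604 to 3 decimal places.

0.604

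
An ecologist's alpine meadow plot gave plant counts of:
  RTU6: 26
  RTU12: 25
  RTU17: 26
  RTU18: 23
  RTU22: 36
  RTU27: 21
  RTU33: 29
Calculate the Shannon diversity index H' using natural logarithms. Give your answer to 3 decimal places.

Total N = 26+25+26+23+36+21+29 = 186, so the proportions are 0.13978, 0.13441, 0.13978, 0.12366, 0.19355, 0.1129, 0.15591 (working shown to 5 dp, full precision carried).
Each pᵢ ln pᵢ term: 0.13978×(-1.96765)=-0.27505, 0.13441×(-2.00687)=-0.26974, 0.13978×(-1.96765)=-0.27505, 0.12366×(-2.09025)=-0.25847, 0.19355×(-1.64223)=-0.31785, 0.1129×(-2.18122)=-0.24627, 0.15591×(-1.85845)=-0.28976.
Sum = -1.93218, so H' = 1.932.

1.932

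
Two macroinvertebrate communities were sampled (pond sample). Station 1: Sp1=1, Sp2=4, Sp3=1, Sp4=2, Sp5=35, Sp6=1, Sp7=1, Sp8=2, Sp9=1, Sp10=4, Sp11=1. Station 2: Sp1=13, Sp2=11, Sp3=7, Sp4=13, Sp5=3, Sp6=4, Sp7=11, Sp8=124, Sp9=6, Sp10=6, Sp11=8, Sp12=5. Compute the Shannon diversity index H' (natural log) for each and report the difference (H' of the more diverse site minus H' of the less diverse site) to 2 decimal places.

Station 1: N=53, proportions 0.0189, 0.0755, 0.0189, 0.0377, 0.6604, 0.0189, 0.0189, 0.0377, 0.0189, 0.0755, 0.0189, giving H' = 1.3609 (working shown to 4 dp, full precision carried).
Station 2: N=211, proportions 0.0616, 0.0521, 0.0332, 0.0616, 0.0142, 0.019, 0.0521, 0.5877, 0.0284, 0.0284, 0.0379, 0.0237, giving H' = 1.6277.
Difference = |1.3609 − 1.6277| = 0.2668, i.e. 0.27 to 2 decimal places.

0.27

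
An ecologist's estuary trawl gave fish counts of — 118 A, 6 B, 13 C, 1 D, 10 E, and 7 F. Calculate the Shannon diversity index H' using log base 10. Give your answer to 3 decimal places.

Total N = 118+6+13+1+10+7 = 155, so the proportions are 0.76129, 0.03871, 0.08387, 0.00645, 0.06452, 0.04516 (working shown to 5 dp, full precision carried).
Each pᵢ log₁₀ pᵢ term: 0.76129×(-0.11845)=-0.09017, 0.03871×(-1.41218)=-0.05467, 0.08387×(-1.07639)=-0.09028, 0.00645×(-2.19033)=-0.01413, 0.06452×(-1.19033)=-0.07680, 0.04516×(-1.34523)=-0.06075.
Sum = -0.38680, so H' = 0.387.

0.387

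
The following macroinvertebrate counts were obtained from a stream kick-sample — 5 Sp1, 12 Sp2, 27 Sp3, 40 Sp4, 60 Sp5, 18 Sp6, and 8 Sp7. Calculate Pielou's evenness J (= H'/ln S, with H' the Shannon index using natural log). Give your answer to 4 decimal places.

Total N = 5+12+27+40+60+18+8 = 170, so the proportions are 0.029412, 0.070588, 0.158824, 0.235294, 0.352941, 0.105882, 0.047059 (working shown to 6 dp, full precision carried).
H' = −Σ pᵢ ln pᵢ = −((-0.103716) + (-0.187122) + (-0.292229) + (-0.340452) + (-0.367572) + (-0.237751) + (-0.143829)) = 1.672671.
With S = 7 species, ln S = 1.945910, so J = 1.672671/1.945910 = 0.859583, i.e. 0.8596 to 4 decimal places.

0.8596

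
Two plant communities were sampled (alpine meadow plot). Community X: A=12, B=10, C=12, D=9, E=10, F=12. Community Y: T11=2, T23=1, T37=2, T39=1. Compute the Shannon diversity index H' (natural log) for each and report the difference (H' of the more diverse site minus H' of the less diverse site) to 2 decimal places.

0.46

Community X: N=65, proportions 0.18462, 0.15385, 0.18462, 0.13846, 0.15385, 0.18462, giving H' = 1.78541 (working shown to 5 dp, full precision carried).
Community Y: N=6, proportions 0.33333, 0.16667, 0.33333, 0.16667, giving H' = 1.32966.
Difference = |1.78541 − 1.32966| = 0.45575, i.e. 0.46 to 2 decimal places.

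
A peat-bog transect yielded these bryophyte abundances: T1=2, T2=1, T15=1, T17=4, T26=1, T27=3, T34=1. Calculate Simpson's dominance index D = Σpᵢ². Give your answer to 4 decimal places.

Total N = 2+1+1+4+1+3+1 = 13, so the proportions are 0.153846, 0.076923, 0.076923, 0.307692, 0.076923, 0.230769, 0.076923 (working shown to 6 dp, full precision carried).
D = 0.153846² + 0.076923² + 0.076923² + 0.307692² + 0.076923² + 0.230769² + 0.076923² = 0.023669 + 0.005917 + 0.005917 + 0.094675 + 0.005917 + 0.053254 + 0.005917 = 0.195266.
To 4 decimal places, D = 0.1953.

0.1953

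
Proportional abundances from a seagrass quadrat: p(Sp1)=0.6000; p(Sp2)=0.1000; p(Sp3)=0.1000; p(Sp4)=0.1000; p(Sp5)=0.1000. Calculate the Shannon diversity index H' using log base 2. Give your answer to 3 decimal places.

1.771

Each pᵢ log₂ pᵢ term (working shown to 5 dp, full precision carried): 0.6×(-0.73697)=-0.44218, 0.1×(-3.32193)=-0.33219, 0.1×(-3.32193)=-0.33219, 0.1×(-3.32193)=-0.33219, 0.1×(-3.32193)=-0.33219.
Sum = -1.77095, so H' = 1.771.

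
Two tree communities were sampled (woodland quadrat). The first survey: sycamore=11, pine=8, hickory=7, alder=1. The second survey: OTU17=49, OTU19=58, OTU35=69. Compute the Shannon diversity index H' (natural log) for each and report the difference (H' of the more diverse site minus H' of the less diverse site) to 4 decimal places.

0.1094

The first survey: N=27, proportions 0.4074074, 0.2962963, 0.2592593, 0.037037, giving H' = 1.1982905 (working shown to 7 dp, full precision carried).
The second survey: N=176, proportions 0.2784091, 0.3295455, 0.3920455, giving H' = 1.0889031.
Difference = |1.1982905 − 1.0889031| = 0.1093874, i.e. 0.1094 to 4 decimal places.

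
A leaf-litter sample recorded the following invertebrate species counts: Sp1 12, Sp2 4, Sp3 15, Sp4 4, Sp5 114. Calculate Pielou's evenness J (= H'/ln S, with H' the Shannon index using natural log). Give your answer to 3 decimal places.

Total N = 12+4+15+4+114 = 149, so the proportions are 0.08054, 0.02685, 0.10067, 0.02685, 0.7651 (working shown to 5 dp, full precision carried).
H' = −Σ pᵢ ln pᵢ = −((-0.20288) + (-0.09712) + (-0.23113) + (-0.09712) + (-0.20485)) = 0.83310.
With S = 5 species, ln S = 1.60944, so J = 0.83310/1.60944 = 0.51763, i.e. 0.518 to 3 decimal places.

0.518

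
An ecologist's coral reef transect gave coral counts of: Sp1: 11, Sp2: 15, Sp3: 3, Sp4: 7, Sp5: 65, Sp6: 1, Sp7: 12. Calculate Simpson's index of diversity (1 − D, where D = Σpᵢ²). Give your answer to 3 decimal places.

0.633

Total N = 11+15+3+7+65+1+12 = 114, so the proportions are 0.09649, 0.13158, 0.02632, 0.0614, 0.57018, 0.00877, 0.10526 (working shown to 5 dp, full precision carried).
D = 0.09649² + 0.13158² + 0.02632² + 0.0614² + 0.57018² + 0.00877² + 0.10526² = 0.00931 + 0.01731 + 0.00069 + 0.00377 + 0.32510 + 0.00008 + 0.01108 = 0.36734.
So 1 − D = 0.63266, i.e. 0.633 to 3 decimal places.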